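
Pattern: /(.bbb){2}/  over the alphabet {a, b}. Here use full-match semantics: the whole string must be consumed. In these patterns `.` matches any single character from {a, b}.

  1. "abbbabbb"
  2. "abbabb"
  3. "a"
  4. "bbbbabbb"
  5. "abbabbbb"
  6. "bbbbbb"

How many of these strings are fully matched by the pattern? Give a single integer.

2

1 → match
2 → no match — must end with "bbb"
3 → no match — must end with "bbb"
4 → match
5 → no match
6 → no match
Total matched: 2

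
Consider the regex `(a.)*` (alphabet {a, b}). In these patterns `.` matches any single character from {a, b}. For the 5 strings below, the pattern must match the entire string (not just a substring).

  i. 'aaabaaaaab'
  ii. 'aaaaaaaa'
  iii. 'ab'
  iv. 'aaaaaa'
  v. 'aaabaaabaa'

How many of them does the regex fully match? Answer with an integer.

5

i. 'aaabaaaaab' → match
ii. 'aaaaaaaa' → match
iii. 'ab' → match
iv. 'aaaaaa' → match
v. 'aaabaaabaa' → match
Total matched: 5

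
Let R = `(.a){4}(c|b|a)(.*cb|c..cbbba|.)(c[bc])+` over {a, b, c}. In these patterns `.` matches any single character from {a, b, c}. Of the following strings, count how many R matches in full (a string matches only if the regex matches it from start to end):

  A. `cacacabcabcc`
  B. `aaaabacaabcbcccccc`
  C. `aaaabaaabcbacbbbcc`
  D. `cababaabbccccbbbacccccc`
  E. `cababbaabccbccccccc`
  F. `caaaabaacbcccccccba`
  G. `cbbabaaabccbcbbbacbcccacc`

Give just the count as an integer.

1

A → no match
B → match
C → no match
D → no match
E → no match
F → no match
G → no match
Total matched: 1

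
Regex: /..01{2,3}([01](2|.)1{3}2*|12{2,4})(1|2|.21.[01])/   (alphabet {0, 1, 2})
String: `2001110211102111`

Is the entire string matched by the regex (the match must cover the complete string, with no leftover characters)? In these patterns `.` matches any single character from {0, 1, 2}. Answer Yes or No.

Yes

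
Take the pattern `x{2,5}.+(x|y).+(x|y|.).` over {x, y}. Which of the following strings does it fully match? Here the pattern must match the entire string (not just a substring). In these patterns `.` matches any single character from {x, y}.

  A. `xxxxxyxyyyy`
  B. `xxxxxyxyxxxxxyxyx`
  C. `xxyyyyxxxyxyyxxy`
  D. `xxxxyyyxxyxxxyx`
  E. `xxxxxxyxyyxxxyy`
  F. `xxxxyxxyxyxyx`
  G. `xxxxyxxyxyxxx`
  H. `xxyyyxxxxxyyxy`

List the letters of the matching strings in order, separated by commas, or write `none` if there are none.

A. `xxxxxyxyyyy` → match
B → match
C → match
D → match
E → match
F → match
G → match
H → match

A, B, C, D, E, F, G, H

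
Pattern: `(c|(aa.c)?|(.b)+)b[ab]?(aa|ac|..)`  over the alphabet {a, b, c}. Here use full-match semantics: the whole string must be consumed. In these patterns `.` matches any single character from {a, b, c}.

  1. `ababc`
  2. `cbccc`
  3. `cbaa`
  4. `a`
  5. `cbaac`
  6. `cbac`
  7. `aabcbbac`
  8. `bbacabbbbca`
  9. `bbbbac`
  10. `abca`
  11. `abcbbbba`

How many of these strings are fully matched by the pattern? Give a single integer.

6

1 → no match
2 → no match
3 → match
4 → no match
5 → match
6 → match
7 → match
8 → no match
9 → match
10 → no match
11 → match
Total matched: 6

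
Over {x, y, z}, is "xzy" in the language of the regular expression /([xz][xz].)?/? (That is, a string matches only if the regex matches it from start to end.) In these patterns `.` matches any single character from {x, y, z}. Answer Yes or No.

Yes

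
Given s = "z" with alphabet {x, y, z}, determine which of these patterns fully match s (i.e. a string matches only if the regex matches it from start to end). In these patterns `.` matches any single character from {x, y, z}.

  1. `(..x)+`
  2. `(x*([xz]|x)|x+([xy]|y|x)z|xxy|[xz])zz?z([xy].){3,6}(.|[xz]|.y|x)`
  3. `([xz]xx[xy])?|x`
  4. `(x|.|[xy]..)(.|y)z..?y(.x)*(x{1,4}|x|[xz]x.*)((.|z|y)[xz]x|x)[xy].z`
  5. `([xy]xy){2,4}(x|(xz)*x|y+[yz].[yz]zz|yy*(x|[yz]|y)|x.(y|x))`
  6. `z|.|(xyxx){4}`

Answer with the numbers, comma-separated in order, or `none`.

1 → no match — must end with "x"
2 → no match
3 → no match
4 → no match
5 → no match
6 → match

6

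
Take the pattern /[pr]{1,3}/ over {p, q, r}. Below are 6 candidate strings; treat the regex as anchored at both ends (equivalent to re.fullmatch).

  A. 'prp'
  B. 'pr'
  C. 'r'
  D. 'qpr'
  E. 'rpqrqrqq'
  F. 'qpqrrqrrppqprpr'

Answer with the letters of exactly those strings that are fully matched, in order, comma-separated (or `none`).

A, B, C

A → match
B → match
C → match
D → no match
E → no match
F → no match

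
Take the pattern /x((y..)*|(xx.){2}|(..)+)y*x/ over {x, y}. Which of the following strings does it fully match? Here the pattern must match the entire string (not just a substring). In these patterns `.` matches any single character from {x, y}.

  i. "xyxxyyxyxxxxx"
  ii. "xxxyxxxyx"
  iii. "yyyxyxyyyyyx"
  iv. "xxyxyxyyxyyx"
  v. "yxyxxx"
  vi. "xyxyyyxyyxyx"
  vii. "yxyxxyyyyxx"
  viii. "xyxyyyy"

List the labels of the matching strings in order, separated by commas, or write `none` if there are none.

i → no match
ii. "xxxyxxxyx" → match
iii. "yyyxyxyyyyyx" → no match — must start with "x"
iv. "xxyxyxyyxyyx" → match
v. "yxyxxx" → no match — must start with "x"
vi. "xyxyyyxyyxyx" → match
vii. "yxyxxyyyyxx" → no match — must start with "x"
viii. "xyxyyyy" → no match — must end with "x"

ii, iv, vi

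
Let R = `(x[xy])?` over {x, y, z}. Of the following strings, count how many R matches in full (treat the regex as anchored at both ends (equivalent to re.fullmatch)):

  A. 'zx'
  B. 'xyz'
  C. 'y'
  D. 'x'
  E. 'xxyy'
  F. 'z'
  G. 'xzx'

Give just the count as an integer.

A → no match
B → no match
C → no match
D → no match
E → no match
F → no match
G → no match
Total matched: 0

0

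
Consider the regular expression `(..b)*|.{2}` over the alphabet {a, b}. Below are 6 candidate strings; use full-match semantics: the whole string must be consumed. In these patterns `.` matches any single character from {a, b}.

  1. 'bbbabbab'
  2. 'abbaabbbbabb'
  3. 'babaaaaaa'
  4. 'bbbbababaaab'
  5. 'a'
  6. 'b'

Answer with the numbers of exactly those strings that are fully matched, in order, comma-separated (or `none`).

2

1 → no match
2 → match
3 → no match
4 → no match
5 → no match
6 → no match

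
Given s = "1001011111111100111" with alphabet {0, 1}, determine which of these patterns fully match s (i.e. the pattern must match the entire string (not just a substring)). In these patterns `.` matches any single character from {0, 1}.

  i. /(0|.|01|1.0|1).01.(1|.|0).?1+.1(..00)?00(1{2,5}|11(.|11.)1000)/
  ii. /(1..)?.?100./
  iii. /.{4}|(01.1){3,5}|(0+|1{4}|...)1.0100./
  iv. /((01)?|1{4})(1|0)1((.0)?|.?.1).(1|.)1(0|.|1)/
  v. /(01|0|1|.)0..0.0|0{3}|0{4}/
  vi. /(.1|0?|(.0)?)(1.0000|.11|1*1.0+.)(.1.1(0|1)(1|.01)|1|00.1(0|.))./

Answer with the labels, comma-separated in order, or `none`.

i → match
ii → no match
iii → no match
iv → no match
v → no match — must end with "0"
vi → no match

i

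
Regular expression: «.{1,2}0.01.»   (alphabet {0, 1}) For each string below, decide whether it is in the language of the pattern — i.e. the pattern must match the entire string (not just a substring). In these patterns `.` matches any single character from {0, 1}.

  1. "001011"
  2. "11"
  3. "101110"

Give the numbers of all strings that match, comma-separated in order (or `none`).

1 → match
2 → no match
3 → no match

1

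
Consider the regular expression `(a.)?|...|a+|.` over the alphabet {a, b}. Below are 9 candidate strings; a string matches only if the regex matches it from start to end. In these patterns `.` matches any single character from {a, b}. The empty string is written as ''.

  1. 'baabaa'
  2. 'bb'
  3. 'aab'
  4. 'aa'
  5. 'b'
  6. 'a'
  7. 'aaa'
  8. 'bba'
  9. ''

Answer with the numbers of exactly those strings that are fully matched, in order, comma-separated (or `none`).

1. 'baabaa' → no match
2. 'bb' → no match
3. 'aab' → match
4. 'aa' → match
5. 'b' → match
6. 'a' → match
7. 'aaa' → match
8. 'bba' → match
9. '' → match

3, 4, 5, 6, 7, 8, 9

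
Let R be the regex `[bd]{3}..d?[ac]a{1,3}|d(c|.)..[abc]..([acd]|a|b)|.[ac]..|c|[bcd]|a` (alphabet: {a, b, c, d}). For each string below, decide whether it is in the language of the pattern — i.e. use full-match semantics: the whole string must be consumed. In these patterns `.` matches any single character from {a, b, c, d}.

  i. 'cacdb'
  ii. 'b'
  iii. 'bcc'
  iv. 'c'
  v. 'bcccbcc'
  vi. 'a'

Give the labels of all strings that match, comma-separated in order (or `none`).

ii, iv, vi

i. 'cacdb' → no match
ii. 'b' → match
iii. 'bcc' → no match
iv. 'c' → match
v. 'bcccbcc' → no match
vi. 'a' → match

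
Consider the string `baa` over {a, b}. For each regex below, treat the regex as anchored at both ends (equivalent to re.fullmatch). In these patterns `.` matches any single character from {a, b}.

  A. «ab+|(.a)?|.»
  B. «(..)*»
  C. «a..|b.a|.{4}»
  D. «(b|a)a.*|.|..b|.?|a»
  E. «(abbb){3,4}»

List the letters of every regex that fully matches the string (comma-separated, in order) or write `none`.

A → no match
B → no match
C → match
D → match
E → no match — must start with `abbb`

C, D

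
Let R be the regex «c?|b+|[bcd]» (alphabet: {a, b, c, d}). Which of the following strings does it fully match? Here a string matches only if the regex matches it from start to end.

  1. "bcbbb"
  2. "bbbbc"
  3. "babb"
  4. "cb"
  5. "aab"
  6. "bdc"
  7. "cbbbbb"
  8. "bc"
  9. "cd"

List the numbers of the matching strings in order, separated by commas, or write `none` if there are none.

none

1 → no match
2 → no match
3 → no match
4 → no match
5 → no match
6 → no match
7 → no match
8 → no match
9 → no match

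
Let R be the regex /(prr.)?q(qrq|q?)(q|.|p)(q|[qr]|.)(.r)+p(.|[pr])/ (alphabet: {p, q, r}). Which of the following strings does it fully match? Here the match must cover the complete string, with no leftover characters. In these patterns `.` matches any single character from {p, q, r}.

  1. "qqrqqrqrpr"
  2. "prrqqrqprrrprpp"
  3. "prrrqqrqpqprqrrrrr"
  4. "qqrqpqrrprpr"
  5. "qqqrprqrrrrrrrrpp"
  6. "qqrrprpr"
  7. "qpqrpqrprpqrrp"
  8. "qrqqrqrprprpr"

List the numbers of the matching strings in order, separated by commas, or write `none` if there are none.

1, 2, 4, 6, 8

1 → match
2 → match
3 → no match
4 → match
5 → no match
6 → match
7 → no match
8 → match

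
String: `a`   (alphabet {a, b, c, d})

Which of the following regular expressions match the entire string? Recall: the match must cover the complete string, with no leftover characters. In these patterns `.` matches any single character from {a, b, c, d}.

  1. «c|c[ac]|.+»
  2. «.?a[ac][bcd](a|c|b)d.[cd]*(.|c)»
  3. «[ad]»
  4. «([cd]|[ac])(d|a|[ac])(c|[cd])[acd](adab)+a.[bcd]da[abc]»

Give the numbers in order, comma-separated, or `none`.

1, 3

1 → match
2 → no match
3 → match
4 → no match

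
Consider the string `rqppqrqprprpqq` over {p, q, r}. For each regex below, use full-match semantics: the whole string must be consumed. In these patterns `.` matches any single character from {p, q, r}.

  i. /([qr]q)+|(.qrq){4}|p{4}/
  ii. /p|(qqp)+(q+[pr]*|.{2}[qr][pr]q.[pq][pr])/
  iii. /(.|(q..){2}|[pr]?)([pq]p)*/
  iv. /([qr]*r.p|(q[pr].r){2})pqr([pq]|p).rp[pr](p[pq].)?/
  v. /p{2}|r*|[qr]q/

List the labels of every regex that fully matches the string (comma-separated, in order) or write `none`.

i → no match
ii → no match
iii → no match
iv → match
v → no match

iv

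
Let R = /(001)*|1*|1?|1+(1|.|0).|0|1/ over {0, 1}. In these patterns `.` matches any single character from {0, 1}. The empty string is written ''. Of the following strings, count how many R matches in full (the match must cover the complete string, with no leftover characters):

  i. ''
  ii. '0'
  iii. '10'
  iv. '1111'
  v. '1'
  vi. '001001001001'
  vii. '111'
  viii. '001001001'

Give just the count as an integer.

i → match
ii → match
iii → no match
iv → match
v → match
vi → match
vii → match
viii → match
Total matched: 7

7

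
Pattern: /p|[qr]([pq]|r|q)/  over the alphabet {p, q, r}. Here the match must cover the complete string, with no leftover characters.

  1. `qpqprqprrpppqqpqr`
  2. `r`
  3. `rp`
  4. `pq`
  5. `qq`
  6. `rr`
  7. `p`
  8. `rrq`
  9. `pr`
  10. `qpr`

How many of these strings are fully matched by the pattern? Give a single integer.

1 → no match
2 → no match
3 → match
4 → no match
5 → match
6 → match
7 → match
8 → no match
9 → no match
10 → no match
Total matched: 4

4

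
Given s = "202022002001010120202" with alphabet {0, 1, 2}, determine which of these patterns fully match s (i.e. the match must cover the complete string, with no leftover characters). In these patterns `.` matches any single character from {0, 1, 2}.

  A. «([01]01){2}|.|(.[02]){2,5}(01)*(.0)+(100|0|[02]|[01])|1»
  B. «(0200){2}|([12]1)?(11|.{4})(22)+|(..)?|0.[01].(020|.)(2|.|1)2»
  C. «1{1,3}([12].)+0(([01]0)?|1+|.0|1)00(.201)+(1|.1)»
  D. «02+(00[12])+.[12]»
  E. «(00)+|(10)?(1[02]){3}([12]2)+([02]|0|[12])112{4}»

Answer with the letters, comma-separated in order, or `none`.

A

A → match
B → no match
C → no match — must start with "1"
D → no match — must start with "02"
E → no match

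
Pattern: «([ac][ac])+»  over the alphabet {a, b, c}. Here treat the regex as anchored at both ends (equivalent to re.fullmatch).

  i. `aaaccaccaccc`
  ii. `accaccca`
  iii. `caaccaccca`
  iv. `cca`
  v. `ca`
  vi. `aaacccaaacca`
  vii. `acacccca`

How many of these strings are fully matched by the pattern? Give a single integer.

i → match
ii → match
iii → match
iv → no match
v → match
vi → match
vii → match
Total matched: 6

6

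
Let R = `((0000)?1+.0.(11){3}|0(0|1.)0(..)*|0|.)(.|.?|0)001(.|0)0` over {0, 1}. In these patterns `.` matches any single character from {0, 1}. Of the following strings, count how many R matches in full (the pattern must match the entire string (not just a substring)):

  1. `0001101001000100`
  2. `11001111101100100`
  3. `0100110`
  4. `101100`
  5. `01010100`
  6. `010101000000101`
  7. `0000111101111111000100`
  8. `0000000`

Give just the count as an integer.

3

1 → match
2 → no match
3 → match
4 → no match
5 → no match
6 → no match — must end with `0`
7 → match
8 → no match
Total matched: 3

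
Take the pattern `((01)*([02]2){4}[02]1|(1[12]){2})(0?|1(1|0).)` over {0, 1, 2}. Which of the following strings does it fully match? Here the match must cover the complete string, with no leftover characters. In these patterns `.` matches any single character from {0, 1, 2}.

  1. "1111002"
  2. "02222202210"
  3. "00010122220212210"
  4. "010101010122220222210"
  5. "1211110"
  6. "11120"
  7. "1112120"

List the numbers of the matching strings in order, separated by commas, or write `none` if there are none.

1 → no match
2 → match
3 → no match
4 → match
5 → match
6 → match
7 → no match

2, 4, 5, 6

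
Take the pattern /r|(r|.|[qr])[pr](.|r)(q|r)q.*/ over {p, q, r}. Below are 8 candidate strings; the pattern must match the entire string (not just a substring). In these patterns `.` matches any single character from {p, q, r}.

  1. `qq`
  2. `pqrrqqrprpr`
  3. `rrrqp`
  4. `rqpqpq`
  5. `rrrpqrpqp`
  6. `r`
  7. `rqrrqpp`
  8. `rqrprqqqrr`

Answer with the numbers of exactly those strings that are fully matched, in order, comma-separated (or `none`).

6

1. `qq` → no match
2. `pqrrqqrprpr` → no match
3. `rrrqp` → no match
4. `rqpqpq` → no match
5. `rrrpqrpqp` → no match
6. `r` → match
7. `rqrrqpp` → no match
8. `rqrprqqqrr` → no match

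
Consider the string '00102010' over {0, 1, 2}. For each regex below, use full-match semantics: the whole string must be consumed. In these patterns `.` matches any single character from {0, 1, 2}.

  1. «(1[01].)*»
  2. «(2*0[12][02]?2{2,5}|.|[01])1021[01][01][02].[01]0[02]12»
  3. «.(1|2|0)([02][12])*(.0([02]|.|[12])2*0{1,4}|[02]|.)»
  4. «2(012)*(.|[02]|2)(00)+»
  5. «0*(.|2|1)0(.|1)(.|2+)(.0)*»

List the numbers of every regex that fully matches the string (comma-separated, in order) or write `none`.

5

1 → no match
2 → no match — must end with '12'
3 → no match
4 → no match — must start with '2'
5 → match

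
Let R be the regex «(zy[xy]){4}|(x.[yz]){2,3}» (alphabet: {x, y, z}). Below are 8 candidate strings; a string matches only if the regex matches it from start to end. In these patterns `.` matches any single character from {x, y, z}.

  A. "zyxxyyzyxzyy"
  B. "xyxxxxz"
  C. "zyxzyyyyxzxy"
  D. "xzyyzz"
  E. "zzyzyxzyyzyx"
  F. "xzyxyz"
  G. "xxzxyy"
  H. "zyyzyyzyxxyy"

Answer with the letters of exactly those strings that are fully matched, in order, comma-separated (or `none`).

F, G

A. "zyxxyyzyxzyy" → no match
B. "xyxxxxz" → no match
C. "zyxzyyyyxzxy" → no match
D. "xzyyzz" → no match
E. "zzyzyxzyyzyx" → no match
F. "xzyxyz" → match
G. "xxzxyy" → match
H. "zyyzyyzyxxyy" → no match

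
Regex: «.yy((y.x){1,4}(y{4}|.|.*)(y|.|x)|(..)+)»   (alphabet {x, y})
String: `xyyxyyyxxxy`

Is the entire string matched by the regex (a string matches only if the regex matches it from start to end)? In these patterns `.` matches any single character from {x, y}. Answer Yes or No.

Yes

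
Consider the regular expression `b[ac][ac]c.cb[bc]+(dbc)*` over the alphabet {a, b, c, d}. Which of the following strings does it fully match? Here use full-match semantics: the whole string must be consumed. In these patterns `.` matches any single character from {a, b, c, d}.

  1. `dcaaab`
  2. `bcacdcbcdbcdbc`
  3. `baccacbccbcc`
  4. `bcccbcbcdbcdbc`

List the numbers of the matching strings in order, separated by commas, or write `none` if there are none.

1 → no match — must start with `b`
2 → match
3 → match
4 → match

2, 3, 4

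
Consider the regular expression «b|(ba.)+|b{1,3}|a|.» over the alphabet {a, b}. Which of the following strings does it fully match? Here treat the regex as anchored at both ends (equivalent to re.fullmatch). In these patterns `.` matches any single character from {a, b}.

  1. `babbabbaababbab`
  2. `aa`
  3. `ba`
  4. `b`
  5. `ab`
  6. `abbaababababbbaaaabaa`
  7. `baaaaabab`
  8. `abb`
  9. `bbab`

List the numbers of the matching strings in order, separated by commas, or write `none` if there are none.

1, 4

1 → match
2 → no match
3 → no match
4 → match
5 → no match
6 → no match
7 → no match
8 → no match
9 → no match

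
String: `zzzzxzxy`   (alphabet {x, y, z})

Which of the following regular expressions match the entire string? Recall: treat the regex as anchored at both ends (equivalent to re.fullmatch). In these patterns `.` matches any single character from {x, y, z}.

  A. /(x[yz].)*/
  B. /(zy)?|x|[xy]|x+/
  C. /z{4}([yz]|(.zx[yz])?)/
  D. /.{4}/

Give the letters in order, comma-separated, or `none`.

C

A → no match
B → no match
C → match
D → no match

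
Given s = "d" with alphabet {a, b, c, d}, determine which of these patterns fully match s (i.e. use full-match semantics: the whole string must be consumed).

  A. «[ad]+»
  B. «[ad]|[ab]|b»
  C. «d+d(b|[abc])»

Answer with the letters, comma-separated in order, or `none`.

A, B

A → match
B → match
C → no match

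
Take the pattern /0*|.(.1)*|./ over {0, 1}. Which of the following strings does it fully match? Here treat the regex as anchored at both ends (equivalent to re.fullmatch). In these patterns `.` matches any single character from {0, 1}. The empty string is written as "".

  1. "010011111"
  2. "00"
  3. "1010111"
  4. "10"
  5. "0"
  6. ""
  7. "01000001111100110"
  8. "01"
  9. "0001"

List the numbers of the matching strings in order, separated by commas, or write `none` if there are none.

2, 3, 5, 6

1 → no match
2 → match
3 → match
4 → no match
5 → match
6 → match
7 → no match
8 → no match
9 → no match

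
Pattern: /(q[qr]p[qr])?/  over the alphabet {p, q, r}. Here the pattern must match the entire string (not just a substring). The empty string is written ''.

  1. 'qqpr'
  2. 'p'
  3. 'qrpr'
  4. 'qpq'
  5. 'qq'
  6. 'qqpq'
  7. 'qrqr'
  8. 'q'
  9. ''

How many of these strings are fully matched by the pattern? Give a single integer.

1. 'qqpr' → match
2. 'p' → no match
3. 'qrpr' → match
4. 'qpq' → no match
5. 'qq' → no match
6. 'qqpq' → match
7. 'qrqr' → no match
8. 'q' → no match
9. '' → match
Total matched: 4

4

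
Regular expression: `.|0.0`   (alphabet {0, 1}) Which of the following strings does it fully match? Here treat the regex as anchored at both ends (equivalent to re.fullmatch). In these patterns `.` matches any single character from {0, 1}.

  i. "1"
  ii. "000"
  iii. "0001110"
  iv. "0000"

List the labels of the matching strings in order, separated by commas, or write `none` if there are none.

i → match
ii → match
iii → no match
iv → no match

i, ii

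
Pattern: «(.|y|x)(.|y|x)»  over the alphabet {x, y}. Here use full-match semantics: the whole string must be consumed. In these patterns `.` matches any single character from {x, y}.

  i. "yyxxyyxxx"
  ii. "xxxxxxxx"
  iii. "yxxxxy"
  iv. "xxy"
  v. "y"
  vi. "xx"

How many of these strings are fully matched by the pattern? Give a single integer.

i → no match
ii → no match
iii → no match
iv → no match
v → no match
vi → match
Total matched: 1

1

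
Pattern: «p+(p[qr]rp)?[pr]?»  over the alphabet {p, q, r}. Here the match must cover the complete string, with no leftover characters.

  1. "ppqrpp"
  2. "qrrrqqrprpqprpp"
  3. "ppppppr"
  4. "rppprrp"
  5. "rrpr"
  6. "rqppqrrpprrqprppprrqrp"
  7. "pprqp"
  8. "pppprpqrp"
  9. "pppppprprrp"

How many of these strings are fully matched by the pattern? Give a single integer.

2

1 → match
2 → no match — must start with "p"
3 → match
4 → no match — must start with "p"
5 → no match — must start with "p"
6 → no match — must start with "p"
7 → no match
8 → no match
9 → no match
Total matched: 2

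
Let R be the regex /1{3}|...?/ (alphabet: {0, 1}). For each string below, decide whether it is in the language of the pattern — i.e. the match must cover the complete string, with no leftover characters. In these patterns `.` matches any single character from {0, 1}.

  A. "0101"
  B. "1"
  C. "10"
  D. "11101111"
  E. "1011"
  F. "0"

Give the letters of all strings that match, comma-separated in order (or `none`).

C

A → no match
B → no match
C → match
D → no match
E → no match
F → no match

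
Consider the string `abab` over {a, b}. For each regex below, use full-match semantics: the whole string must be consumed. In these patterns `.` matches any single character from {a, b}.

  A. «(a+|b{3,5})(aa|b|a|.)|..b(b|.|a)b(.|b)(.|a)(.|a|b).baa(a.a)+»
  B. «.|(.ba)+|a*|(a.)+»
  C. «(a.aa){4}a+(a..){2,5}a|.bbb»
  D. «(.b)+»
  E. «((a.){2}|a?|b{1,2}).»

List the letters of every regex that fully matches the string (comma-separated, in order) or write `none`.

B, D

A → no match
B → match
C → no match
D → match
E → no match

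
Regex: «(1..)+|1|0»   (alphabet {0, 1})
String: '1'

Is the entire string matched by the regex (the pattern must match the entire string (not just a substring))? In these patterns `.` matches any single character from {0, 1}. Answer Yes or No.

Yes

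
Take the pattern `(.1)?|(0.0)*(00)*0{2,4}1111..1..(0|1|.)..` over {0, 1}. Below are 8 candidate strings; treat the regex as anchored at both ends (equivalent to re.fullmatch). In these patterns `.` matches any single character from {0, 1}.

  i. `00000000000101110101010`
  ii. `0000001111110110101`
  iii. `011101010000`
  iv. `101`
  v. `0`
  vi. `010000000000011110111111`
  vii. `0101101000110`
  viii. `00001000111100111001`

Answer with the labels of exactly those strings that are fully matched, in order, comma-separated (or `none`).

i → no match
ii → no match
iii. `011101010000` → no match
iv. `101` → no match
v. `0` → no match
vi → no match
vii → no match
viii → match

viii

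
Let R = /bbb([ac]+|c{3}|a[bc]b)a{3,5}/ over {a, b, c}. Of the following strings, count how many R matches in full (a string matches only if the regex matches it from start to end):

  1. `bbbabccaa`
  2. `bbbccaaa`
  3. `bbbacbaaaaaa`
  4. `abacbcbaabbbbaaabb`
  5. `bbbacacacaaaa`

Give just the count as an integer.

1 → no match
2 → match
3 → no match
4 → no match — must start with `bbb`
5 → match
Total matched: 2

2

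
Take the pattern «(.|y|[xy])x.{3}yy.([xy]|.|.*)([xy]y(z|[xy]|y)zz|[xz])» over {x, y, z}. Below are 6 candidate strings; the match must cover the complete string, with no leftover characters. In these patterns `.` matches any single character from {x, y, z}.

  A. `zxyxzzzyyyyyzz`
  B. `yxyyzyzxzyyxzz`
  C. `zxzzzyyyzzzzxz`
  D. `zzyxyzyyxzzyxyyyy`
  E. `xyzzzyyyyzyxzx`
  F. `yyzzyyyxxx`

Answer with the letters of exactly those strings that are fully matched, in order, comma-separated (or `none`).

C

A → no match
B → no match
C → match
D → no match
E → no match
F. `yyzzyyyxxx` → no match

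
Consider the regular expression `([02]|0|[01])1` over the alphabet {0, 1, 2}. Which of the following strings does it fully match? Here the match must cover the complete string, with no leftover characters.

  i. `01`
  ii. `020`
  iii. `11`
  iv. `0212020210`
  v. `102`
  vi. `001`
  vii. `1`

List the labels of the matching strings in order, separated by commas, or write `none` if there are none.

i, iii

i → match
ii → no match — must end with `1`
iii → match
iv → no match — must end with `1`
v → no match — must end with `1`
vi → no match
vii → no match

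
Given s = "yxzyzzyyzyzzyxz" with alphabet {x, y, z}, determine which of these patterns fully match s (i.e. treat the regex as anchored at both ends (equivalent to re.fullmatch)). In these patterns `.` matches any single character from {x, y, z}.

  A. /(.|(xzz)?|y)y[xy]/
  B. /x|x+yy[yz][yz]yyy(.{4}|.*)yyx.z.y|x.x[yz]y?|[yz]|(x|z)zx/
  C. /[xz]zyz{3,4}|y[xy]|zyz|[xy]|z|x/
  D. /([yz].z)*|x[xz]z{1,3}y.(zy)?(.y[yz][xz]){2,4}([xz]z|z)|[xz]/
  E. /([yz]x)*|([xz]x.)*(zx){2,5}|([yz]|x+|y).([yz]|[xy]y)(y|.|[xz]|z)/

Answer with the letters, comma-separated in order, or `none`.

A → no match
B → no match
C → no match
D → match
E → no match

D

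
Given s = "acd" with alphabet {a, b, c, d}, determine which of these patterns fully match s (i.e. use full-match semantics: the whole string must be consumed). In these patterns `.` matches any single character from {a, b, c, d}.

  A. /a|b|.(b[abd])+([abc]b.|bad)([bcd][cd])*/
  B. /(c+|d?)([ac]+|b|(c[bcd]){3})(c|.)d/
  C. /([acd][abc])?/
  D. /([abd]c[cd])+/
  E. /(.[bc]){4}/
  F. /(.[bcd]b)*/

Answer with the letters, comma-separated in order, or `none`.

B, D

A → no match
B → match
C → no match
D → match
E → no match
F → no match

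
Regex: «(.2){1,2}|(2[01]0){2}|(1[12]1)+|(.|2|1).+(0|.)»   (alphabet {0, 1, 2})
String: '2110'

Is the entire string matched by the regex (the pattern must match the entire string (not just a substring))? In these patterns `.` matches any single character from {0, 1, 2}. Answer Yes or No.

Yes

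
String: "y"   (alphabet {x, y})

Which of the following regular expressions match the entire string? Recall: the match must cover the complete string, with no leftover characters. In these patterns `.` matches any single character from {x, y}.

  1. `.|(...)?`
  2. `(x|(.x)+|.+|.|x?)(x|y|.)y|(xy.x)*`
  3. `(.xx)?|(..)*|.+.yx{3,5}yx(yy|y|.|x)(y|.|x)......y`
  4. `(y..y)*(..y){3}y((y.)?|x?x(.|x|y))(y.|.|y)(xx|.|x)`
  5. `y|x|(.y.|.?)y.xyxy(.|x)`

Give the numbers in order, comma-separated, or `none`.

1 → match
2 → no match
3 → no match
4 → no match
5 → match

1, 5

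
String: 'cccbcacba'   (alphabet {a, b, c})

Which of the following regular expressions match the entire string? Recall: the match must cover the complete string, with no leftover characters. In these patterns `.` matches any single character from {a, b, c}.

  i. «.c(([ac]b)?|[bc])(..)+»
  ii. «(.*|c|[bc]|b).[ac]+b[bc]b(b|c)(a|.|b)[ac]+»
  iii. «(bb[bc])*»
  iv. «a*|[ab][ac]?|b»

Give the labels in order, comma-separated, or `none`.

i → match
ii → no match
iii → no match
iv → no match

i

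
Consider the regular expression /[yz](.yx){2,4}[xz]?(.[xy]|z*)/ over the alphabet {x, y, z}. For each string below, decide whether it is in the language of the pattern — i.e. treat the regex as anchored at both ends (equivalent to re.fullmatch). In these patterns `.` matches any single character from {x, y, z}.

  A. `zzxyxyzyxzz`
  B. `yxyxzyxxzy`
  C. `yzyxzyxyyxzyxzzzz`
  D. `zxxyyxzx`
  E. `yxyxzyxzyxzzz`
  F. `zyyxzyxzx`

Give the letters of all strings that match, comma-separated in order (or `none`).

A → no match
B → match
C → match
D → no match
E → match
F → match

B, C, E, F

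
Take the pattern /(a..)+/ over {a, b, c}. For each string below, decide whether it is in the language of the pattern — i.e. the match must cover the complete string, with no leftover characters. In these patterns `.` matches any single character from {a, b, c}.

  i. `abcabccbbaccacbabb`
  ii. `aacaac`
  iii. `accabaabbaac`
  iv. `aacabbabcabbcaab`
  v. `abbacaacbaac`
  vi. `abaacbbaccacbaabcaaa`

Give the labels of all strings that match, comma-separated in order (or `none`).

ii, iii, v

i → no match
ii → match
iii → match
iv → no match
v → match
vi → no match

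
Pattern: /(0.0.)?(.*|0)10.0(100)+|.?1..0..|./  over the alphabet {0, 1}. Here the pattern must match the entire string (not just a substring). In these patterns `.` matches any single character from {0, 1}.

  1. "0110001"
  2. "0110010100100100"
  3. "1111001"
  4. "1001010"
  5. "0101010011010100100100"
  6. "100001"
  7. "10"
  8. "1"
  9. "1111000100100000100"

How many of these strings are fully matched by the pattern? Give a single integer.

5

1. "0110001" → match
2 → no match
3. "1111001" → match
4. "1001010" → no match
5 → match
6. "100001" → match
7. "10" → no match
8. "1" → match
9 → no match
Total matched: 5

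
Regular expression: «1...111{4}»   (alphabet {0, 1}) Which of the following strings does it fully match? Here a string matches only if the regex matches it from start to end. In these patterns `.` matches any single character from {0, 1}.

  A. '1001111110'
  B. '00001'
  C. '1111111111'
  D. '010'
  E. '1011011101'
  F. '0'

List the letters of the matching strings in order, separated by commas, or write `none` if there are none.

A → no match — must end with '1'
B → no match — must start with '1'
C → match
D → no match — must start with '1'
E → no match
F → no match — must start with '1'

C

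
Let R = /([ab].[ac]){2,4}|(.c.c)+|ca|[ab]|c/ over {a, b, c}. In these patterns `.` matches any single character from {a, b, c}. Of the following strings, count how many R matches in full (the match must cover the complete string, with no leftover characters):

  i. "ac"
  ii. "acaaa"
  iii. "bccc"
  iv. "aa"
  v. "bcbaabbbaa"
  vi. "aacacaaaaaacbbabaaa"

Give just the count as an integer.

i → no match
ii → no match
iii → match
iv → no match
v → no match
vi → no match
Total matched: 1

1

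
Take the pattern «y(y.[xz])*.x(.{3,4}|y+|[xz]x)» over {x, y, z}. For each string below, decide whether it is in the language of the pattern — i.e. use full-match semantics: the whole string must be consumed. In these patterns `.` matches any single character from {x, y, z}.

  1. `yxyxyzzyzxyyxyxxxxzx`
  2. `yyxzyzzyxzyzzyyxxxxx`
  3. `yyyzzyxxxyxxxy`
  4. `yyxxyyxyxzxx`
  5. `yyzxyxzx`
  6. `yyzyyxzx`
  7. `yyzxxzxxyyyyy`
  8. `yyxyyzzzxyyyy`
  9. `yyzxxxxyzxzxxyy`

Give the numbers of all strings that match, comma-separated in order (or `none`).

2, 4, 5

1 → no match
2 → match
3 → no match
4 → match
5 → match
6 → no match
7 → no match
8 → no match
9 → no match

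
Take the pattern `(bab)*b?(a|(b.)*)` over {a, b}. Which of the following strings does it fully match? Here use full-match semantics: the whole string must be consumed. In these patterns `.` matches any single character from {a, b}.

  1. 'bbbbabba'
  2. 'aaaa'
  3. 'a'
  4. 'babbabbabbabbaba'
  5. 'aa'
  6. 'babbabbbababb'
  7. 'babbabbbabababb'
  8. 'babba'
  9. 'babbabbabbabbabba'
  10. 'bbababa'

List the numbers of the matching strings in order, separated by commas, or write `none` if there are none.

3, 4, 6, 7, 8, 9, 10

1. 'bbbbabba' → no match
2. 'aaaa' → no match
3. 'a' → match
4 → match
5. 'aa' → no match
6 → match
7 → match
8. 'babba' → match
9 → match
10. 'bbababa' → match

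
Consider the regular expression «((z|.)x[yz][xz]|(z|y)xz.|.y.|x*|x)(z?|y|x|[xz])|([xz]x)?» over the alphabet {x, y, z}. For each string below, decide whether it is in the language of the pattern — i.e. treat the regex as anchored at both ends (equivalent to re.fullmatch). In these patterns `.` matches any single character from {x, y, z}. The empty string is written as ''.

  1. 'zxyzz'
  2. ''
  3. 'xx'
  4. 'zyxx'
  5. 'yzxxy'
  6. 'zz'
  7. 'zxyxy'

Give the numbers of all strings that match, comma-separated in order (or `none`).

1 → match
2 → match
3 → match
4 → match
5 → no match
6 → no match
7 → match

1, 2, 3, 4, 7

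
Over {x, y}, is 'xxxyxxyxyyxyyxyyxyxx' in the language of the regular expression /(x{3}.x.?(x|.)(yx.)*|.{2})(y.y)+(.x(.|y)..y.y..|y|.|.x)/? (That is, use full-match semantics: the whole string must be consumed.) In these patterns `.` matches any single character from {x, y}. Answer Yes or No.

Yes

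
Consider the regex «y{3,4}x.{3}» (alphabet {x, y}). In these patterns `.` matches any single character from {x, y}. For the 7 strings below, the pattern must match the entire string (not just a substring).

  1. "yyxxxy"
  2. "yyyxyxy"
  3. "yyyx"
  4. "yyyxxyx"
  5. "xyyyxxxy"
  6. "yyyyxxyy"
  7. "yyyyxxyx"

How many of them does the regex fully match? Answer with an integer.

4

1 → no match
2 → match
3 → no match
4 → match
5 → no match — must start with "y"
6 → match
7 → match
Total matched: 4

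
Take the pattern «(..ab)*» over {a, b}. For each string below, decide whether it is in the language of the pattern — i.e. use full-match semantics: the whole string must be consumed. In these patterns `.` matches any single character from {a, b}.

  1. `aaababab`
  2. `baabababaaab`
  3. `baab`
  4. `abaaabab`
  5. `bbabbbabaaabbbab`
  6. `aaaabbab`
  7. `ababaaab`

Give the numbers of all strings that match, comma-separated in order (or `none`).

1, 2, 3, 5, 7

1 → match
2 → match
3 → match
4 → no match
5 → match
6 → no match
7 → match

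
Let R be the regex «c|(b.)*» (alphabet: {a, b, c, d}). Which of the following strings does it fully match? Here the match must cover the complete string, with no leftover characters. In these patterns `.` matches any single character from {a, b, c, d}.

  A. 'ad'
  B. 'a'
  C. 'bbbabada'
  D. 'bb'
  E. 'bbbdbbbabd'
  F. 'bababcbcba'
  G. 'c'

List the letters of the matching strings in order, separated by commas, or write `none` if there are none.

A → no match
B → no match
C → no match
D → match
E → match
F → match
G → match

D, E, F, G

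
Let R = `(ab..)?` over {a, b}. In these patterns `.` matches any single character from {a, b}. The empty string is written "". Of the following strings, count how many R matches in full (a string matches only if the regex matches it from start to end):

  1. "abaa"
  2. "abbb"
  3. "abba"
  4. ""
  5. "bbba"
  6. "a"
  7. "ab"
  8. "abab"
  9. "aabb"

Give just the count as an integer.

1. "abaa" → match
2. "abbb" → match
3. "abba" → match
4. "" → match
5. "bbba" → no match
6. "a" → no match
7. "ab" → no match
8. "abab" → match
9. "aabb" → no match
Total matched: 5

5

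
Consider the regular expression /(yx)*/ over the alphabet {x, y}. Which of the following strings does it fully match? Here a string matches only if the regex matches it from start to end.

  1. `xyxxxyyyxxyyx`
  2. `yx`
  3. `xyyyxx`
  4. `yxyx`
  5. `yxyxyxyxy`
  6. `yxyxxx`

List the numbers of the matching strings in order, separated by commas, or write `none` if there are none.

2, 4

1 → no match
2 → match
3 → no match
4 → match
5 → no match
6 → no match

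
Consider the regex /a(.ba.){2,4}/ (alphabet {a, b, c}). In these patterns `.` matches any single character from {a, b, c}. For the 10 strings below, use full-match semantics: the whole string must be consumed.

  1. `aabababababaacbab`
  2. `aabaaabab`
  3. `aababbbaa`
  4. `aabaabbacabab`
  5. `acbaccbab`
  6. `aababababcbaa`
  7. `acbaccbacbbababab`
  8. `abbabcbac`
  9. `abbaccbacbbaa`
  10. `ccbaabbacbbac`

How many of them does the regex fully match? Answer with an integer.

9

1 → match
2 → match
3 → match
4 → match
5 → match
6 → match
7 → match
8 → match
9 → match
10 → no match — must start with `a`
Total matched: 9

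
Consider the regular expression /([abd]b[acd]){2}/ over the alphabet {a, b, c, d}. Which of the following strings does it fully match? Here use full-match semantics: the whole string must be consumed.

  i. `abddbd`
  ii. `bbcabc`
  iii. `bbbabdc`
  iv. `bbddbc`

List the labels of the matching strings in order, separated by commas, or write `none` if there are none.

i → match
ii → match
iii → no match
iv → match

i, ii, iv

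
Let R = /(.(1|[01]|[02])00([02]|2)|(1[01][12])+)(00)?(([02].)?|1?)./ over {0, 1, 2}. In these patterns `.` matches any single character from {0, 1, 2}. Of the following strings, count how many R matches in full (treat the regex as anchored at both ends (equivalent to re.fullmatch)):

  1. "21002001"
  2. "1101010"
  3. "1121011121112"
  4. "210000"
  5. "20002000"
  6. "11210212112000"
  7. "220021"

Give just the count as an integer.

5

1. "21002001" → match
2. "1101010" → no match
3 → match
4. "210000" → match
5. "20002000" → match
6 → no match
7. "220021" → match
Total matched: 5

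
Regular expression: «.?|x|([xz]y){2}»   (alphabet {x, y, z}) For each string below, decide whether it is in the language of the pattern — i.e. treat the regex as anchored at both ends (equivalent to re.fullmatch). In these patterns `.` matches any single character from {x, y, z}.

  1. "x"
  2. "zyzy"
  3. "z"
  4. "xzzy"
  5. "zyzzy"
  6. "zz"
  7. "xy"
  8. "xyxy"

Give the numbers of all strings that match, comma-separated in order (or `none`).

1, 2, 3, 8

1 → match
2 → match
3 → match
4 → no match
5 → no match
6 → no match
7 → no match
8 → match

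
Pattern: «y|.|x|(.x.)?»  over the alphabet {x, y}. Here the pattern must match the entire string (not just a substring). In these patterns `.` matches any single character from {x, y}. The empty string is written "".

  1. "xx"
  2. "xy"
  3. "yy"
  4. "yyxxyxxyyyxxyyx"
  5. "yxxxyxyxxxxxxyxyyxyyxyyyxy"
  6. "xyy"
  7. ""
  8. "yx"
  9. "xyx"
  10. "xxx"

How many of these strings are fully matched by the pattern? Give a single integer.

1. "xx" → no match
2. "xy" → no match
3. "yy" → no match
4 → no match
5 → no match
6. "xyy" → no match
7. "" → match
8. "yx" → no match
9. "xyx" → no match
10. "xxx" → match
Total matched: 2

2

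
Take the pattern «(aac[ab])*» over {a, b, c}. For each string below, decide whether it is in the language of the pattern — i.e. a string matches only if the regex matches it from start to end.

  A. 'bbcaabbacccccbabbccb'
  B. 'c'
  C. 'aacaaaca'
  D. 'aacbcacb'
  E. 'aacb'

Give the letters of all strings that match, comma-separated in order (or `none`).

A → no match
B. 'c' → no match
C. 'aacaaaca' → match
D. 'aacbcacb' → no match
E. 'aacb' → match

C, E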